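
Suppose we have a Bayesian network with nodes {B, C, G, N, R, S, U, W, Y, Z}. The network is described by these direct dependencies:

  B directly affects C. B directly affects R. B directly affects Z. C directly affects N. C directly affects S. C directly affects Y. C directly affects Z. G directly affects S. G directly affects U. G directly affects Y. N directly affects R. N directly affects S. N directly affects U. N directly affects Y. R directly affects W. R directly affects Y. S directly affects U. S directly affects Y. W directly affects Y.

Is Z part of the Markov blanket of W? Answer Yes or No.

W has parent R.
W has child Y.
Other parents of W's children:
  Y: C, G, N, R, S
MB(W) = {C, G, N, R, S, Y}; Z is not in this set.

No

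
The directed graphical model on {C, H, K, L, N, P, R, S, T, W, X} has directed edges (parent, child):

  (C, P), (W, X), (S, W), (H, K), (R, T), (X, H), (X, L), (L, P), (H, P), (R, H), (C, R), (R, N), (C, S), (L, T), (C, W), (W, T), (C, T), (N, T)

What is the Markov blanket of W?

A node's Markov blanket = Pa ∪ Ch ∪ (parents of Ch other than the node itself).
W has parents C, S.
Ch(W) = {T, X}.
Other parents of W's children:
  X has no other parent.
  T also has parents C, L, N, R.
MB(W) = {C, L, N, R, S, T, X}.

{C, L, N, R, S, T, X}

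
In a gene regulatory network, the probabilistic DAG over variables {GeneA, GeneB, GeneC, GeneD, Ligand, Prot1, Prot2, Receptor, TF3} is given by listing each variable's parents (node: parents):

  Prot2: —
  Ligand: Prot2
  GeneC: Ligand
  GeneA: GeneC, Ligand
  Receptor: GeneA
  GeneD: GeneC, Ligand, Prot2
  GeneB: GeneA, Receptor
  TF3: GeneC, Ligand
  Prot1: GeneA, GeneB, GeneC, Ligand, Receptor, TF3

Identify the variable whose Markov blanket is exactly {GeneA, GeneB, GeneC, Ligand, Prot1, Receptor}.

The target node must have every member of {GeneA, GeneB, GeneC, Ligand, Prot1, Receptor} as a parent, child, or co-parent, and no others.
Parents of TF3: GeneC, Ligand; children: Prot1; co-parents: GeneA, GeneB, GeneC, Ligand, Receptor.
These exactly cover the given set, so the node is TF3.

TF3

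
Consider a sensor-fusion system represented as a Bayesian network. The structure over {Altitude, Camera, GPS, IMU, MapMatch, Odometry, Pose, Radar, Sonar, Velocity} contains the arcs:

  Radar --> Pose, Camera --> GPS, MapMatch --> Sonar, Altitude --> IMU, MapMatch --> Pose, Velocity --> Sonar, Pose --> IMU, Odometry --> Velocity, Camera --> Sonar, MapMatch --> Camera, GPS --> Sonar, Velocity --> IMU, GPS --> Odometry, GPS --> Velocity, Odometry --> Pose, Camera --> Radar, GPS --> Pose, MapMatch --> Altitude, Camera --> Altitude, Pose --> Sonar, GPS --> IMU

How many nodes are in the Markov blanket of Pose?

Pa(Pose) = {GPS, MapMatch, Odometry, Radar}.
Pose has children IMU, Sonar.
Co-parents of Pose (other parents of its children):
  parents(Sonar) \ {Pose} = {Camera, GPS, MapMatch, Velocity}.
  IMU's other parents are Altitude, GPS, Velocity.
MB(Pose) = {Altitude, Camera, GPS, IMU, MapMatch, Odometry, Radar, Sonar, Velocity}, which has 9 nodes.

9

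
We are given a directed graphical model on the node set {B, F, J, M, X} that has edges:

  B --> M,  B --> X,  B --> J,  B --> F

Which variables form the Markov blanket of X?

{B}

By definition, MB(X) is built from X's parents, X's children, and the co-parents of X.
X's parents: B.
X has no children.
X has no children, so there are no co-parents.
Taking the union gives {B}.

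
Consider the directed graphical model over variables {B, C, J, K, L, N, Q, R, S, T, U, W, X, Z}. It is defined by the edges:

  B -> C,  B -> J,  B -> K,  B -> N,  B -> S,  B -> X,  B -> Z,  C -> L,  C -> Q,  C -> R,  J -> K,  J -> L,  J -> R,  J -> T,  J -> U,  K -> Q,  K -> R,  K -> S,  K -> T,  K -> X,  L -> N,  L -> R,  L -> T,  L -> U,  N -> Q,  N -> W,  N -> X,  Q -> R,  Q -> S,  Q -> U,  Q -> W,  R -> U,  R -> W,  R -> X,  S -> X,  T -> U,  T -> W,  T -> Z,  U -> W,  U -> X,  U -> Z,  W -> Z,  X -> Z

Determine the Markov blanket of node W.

Children of W: Z.
W's parents: N, Q, R, T, U.
For each child, the remaining parents (spouses of W):
  Z also has parents B, T, U, X.
Union: {N, Q, R, T, U} ∪ {Z} ∪ {B, T, U, X} = {B, N, Q, R, T, U, X, Z}.

{B, N, Q, R, T, U, X, Z}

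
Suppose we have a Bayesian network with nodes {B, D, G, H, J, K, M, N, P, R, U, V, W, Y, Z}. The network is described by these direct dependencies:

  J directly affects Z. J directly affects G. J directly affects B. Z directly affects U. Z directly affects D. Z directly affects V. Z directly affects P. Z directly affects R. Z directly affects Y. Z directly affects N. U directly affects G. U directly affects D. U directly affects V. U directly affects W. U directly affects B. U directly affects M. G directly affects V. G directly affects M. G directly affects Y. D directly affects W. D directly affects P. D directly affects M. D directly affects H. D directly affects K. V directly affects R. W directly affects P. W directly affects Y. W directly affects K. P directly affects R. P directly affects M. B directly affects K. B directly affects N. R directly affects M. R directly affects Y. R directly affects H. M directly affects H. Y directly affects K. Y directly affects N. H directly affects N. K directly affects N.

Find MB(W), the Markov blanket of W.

{B, D, G, K, P, R, U, Y, Z}

By definition, MB(W) is built from W's parents, W's children, and the co-parents of W.
W's children: K, P, Y.
Pa(W) = {D, U}.
Other parents of W's children:
  P also has parents D, Z.
  Y's other parents are G, R, Z.
  parents(K) \ {W} = {B, D, Y}.
Union: {D, U} ∪ {K, P, Y} ∪ {B, D, G, R, Y, Z} = {B, D, G, K, P, R, U, Y, Z}.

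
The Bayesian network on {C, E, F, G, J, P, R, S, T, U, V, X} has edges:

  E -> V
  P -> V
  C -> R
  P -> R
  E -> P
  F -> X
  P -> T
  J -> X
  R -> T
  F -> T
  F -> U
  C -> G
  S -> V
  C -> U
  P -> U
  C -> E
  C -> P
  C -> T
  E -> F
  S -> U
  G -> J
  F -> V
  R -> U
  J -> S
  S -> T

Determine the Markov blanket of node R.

{C, F, P, S, T, U}

R's parents: C, P.
R has children T, U.
Parents of each child, excluding R:
  T: C, F, P, S
  U: C, F, P, S
Taking the union gives {C, F, P, S, T, U}.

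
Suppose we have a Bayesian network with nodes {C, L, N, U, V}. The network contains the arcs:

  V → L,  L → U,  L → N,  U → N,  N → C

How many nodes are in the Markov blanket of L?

3

The Markov blanket of a node is its parents, its children, and the other parents of its children.
Pa(L) = {V}.
L has children N, U.
For each child, the remaining parents (spouses of L):
  U: no additional parents.
  N also has parent U.
MB(L) = {N, U, V}, which has 3 nodes.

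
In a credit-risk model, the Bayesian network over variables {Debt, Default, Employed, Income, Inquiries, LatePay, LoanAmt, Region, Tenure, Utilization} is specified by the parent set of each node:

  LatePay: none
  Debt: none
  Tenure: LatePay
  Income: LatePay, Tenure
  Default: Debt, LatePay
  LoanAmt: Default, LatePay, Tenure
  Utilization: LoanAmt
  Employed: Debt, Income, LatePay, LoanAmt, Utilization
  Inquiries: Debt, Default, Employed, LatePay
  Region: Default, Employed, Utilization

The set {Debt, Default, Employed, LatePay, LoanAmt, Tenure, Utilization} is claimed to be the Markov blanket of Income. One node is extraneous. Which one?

By definition, MB(Income) is built from Income's parents, Income's children, and the co-parents of Income.
Income has child Employed.
Pa(Income) = {LatePay, Tenure}.
For each child, the remaining parents (spouses of Income):
  Employed's other parents are Debt, LatePay, LoanAmt, Utilization.
MB(Income) = {Debt, Employed, LatePay, LoanAmt, Tenure, Utilization}.
Default is neither a parent, child, nor co-parent of Income, so it does not belong.

Default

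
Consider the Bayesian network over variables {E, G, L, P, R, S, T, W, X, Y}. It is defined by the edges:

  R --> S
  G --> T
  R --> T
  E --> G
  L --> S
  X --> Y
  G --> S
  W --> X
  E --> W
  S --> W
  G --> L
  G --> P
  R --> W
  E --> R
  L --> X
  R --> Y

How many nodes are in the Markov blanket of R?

8

R has parent E.
Ch(R) = {S, T, W, Y}.
For each child, the remaining parents (spouses of R):
  S: G, L
  T: G
  W: E, S
  Y: X
MB(R) = {E, G, L, S, T, W, X, Y}, which has 8 nodes.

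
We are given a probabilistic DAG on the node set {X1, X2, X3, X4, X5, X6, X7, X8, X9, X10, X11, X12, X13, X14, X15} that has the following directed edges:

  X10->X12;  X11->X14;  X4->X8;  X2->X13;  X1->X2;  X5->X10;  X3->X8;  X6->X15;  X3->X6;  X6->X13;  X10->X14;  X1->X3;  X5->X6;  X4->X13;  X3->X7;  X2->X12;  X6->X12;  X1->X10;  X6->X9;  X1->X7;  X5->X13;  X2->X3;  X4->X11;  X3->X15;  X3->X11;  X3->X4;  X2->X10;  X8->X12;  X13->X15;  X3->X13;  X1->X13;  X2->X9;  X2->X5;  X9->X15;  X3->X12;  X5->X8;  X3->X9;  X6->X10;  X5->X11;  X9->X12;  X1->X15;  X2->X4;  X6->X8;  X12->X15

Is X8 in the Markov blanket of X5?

Yes

X8 is a child of X5.
So X8 ∈ MB(X5).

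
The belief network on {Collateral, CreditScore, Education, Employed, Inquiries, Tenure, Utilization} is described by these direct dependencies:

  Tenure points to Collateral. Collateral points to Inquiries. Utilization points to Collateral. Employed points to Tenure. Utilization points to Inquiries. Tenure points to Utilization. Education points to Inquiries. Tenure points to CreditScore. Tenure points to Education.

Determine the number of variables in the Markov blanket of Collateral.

4

Children of Collateral: Inquiries.
Parents of Collateral: Tenure, Utilization.
For each child, the remaining parents (spouses of Collateral):
  Inquiries also has parents Education, Utilization.
MB(Collateral) = {Education, Inquiries, Tenure, Utilization}, which has 4 nodes.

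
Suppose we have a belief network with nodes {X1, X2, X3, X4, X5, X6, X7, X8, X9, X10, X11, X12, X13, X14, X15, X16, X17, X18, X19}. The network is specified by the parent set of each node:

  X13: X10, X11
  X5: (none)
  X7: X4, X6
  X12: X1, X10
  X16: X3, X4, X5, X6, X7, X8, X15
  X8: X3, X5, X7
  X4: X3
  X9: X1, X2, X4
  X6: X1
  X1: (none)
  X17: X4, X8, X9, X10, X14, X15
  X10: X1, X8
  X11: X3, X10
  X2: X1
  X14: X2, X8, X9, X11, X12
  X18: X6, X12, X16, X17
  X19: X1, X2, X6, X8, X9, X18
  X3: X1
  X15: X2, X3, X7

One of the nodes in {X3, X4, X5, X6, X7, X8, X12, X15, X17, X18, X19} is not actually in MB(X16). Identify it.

A node's Markov blanket = Pa ∪ Ch ∪ (parents of Ch other than the node itself).
X16 has parents X3, X4, X5, X6, X7, X8, X15.
X16 has child X18.
Parents of each child, excluding X16:
  parents(X18) \ {X16} = {X6, X12, X17}.
MB(X16) = {X3, X4, X5, X6, X7, X8, X12, X15, X17, X18}.
X19 is neither a parent, child, nor co-parent of X16, so it does not belong.

X19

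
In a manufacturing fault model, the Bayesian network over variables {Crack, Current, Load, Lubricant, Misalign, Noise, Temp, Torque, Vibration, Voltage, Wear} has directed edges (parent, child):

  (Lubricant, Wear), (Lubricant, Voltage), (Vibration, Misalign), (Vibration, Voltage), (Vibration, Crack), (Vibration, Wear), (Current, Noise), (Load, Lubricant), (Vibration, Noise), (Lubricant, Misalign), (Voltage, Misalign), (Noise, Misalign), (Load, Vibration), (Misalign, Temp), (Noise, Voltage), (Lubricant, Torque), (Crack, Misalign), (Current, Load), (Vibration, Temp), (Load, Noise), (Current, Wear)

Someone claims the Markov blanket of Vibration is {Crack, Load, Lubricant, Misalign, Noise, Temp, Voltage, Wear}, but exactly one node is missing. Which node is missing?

Current

The Markov blanket of a node is its parents, its children, and the other parents of its children.
Vibration has parent Load.
Vibration has children Crack, Misalign, Noise, Temp, Voltage, Wear.
Parents of each child, excluding Vibration:
  Noise: Current, Load
  Crack: —
  Voltage: Lubricant, Noise
  Misalign: Crack, Lubricant, Noise, Voltage
  Temp: Misalign
  Wear: Current, Lubricant
MB(Vibration) = {Crack, Current, Load, Lubricant, Misalign, Noise, Temp, Voltage, Wear}.
Comparing with the claimed set, Current is missing.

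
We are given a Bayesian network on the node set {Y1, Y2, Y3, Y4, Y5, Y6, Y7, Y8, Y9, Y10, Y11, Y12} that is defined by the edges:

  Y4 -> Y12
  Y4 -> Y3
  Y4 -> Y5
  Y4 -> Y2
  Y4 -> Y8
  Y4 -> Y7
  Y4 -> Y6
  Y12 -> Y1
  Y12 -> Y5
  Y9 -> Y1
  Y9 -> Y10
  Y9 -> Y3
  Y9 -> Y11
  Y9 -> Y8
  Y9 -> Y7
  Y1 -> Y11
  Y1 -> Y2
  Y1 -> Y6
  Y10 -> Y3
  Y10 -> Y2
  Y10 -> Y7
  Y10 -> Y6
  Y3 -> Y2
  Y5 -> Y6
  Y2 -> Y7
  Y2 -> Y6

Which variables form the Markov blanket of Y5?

{Y1, Y2, Y4, Y6, Y10, Y12}

Parents of Y5: Y4, Y12.
Children of Y5: Y6.
For each child, the remaining parents (spouses of Y5):
  Y6: Y1, Y2, Y4, Y10
MB(Y5) = {Y1, Y2, Y4, Y6, Y10, Y12}.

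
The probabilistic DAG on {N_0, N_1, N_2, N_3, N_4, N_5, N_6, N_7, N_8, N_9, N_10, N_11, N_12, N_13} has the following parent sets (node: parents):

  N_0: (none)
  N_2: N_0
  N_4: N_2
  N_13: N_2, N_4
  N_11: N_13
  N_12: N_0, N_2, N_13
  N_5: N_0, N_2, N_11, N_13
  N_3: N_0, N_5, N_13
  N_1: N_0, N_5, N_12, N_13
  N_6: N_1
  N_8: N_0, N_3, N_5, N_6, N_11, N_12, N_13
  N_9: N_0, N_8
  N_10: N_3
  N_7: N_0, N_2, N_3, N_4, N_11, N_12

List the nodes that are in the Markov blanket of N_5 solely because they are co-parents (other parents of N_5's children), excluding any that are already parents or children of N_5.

{N_6, N_12}

Children of N_5: N_1, N_3, N_8.
  N_3: N_0, N_13
  N_1: N_0, N_12, N_13
  N_8: N_0, N_3, N_6, N_11, N_12, N_13
Excluding nodes already adjacent to N_5 (N_0, N_1, N_2, N_3, N_8, N_11, N_13), the co-parent-only contribution is {N_6, N_12}.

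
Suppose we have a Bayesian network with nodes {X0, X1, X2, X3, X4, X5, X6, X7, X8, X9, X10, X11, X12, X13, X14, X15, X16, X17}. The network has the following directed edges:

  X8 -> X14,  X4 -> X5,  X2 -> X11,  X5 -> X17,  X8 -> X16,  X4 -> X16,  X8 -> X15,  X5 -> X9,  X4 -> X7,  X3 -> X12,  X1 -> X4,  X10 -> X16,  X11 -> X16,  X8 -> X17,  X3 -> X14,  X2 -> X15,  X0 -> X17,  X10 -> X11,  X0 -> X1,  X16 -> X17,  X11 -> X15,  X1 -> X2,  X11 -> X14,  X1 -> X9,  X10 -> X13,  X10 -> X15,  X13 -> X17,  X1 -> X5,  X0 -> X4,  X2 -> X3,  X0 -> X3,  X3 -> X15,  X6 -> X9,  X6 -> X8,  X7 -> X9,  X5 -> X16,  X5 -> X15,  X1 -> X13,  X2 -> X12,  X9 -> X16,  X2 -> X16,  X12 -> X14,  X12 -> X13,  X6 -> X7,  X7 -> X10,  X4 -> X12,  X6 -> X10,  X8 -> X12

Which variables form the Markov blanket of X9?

Recall MB(v) = parents ∪ children ∪ spouses, where spouses are the other parents of v's children.
Parents of X9: X1, X5, X6, X7.
Children of X9: X16.
Co-parents of X9 (other parents of its children):
  X16's other parents are X2, X4, X5, X8, X10, X11.
MB(X9) = {X1, X2, X4, X5, X6, X7, X8, X10, X11, X16}.

{X1, X2, X4, X5, X6, X7, X8, X10, X11, X16}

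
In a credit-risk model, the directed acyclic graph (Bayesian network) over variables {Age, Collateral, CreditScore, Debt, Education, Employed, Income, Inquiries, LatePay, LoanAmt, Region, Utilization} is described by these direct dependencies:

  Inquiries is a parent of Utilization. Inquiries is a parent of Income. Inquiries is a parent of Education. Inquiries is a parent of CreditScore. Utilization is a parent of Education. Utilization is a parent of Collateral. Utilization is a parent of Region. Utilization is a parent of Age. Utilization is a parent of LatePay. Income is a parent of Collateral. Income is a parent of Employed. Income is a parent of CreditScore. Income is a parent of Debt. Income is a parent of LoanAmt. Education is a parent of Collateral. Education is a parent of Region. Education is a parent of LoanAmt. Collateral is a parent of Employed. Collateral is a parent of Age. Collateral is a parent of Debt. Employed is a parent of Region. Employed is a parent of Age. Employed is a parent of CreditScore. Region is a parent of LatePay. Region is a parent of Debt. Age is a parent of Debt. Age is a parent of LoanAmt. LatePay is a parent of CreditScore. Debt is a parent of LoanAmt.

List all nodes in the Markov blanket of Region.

{Age, Collateral, Debt, Education, Employed, Income, LatePay, Utilization}

Region has parents Education, Employed, Utilization.
Region's children: Debt, LatePay.
Co-parents of Region (other parents of its children):
  LatePay also has parent Utilization.
  Debt also has parents Age, Collateral, Income.
Taking the union gives {Age, Collateral, Debt, Education, Employed, Income, LatePay, Utilization}.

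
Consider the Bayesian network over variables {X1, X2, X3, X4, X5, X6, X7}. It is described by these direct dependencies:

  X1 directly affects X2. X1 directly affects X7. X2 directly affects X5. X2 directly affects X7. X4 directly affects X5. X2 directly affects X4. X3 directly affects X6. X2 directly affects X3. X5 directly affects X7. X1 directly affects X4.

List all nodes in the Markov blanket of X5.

{X1, X2, X4, X7}

The Markov blanket of a node is its parents, its children, and the other parents of its children.
Ch(X5) = {X7}.
Pa(X5) = {X2, X4}.
Other parents of X5's children:
  X7's other parents are X1, X2.
MB(X5) = {X1, X2, X4, X7}.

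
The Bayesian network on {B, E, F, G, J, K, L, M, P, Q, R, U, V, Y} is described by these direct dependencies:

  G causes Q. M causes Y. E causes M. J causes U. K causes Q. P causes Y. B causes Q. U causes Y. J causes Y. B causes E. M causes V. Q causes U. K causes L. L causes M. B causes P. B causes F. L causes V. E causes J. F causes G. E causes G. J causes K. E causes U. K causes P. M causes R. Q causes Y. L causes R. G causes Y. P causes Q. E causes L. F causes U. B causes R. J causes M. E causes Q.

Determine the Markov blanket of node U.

{E, F, G, J, M, P, Q, Y}

U's children: Y.
Parents of U: E, F, J, Q.
Co-parents of U (other parents of its children):
  Y also has parents G, J, M, P, Q.
MB(U) = {E, F, G, J, M, P, Q, Y}.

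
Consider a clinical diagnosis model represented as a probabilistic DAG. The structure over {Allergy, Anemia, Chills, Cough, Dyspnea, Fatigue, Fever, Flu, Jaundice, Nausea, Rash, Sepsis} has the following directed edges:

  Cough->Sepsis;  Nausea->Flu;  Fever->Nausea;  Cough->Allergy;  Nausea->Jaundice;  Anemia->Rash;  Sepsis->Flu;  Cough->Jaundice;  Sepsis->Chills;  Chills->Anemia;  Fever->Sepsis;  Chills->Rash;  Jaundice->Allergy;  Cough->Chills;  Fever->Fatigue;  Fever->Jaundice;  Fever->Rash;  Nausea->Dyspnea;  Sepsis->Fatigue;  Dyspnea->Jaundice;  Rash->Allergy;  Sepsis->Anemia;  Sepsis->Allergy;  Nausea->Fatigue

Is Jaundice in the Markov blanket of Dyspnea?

Jaundice is a child of Dyspnea.
So Jaundice ∈ MB(Dyspnea).

Yes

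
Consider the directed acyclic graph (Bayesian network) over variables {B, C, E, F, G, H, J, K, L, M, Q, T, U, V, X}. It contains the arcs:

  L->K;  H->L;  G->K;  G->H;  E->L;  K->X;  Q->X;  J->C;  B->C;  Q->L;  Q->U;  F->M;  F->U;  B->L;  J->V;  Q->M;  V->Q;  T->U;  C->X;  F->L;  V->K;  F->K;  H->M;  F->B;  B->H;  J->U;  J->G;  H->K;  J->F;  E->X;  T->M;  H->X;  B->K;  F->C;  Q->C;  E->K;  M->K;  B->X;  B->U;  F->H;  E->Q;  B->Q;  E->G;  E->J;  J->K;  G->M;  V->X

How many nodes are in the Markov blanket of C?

Recall MB(v) = parents ∪ children ∪ spouses, where spouses are the other parents of v's children.
Children of C: X.
Parents of C: B, F, J, Q.
Co-parents of C (other parents of its children):
  X: B, E, H, K, Q, V
MB(C) = {B, E, F, H, J, K, Q, V, X}, which has 9 nodes.

9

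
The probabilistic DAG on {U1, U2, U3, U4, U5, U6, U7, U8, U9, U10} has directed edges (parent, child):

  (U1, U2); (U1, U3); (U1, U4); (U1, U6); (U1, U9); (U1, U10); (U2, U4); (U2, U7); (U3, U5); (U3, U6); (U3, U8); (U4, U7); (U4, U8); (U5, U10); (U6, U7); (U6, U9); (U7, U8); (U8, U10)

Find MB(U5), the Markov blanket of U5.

Ch(U5) = {U10}.
Parents of U5: U3.
For each child, the remaining parents (spouses of U5):
  parents(U10) \ {U5} = {U1, U8}.
MB(U5) = {U1, U3, U8, U10}.

{U1, U3, U8, U10}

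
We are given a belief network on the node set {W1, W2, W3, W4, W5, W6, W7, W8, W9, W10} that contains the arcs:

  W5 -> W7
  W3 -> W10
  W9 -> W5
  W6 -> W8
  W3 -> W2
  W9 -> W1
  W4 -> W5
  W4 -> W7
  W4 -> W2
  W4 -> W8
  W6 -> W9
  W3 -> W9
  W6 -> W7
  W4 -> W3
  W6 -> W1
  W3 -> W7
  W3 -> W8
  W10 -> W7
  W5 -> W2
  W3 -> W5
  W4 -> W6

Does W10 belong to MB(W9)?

No

W9 has parents W3, W6.
W9's children: W1, W5.
Other parents of W9's children:
  parents(W5) \ {W9} = {W3, W4}.
  W1 also has parent W6.
MB(W9) = {W1, W3, W4, W5, W6}; W10 is not in this set.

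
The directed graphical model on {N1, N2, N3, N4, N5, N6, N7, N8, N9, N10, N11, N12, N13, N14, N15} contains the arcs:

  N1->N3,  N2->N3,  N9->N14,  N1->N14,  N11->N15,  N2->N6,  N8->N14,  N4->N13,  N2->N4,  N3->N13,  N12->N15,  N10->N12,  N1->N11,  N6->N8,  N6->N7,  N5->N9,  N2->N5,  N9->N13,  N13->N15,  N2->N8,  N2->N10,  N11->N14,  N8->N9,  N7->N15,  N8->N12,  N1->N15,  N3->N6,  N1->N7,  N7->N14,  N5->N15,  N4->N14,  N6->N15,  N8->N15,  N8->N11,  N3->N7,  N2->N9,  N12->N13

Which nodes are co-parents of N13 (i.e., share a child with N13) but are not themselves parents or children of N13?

Children of N13: N15.
  N15 also has parents N1, N5, N6, N7, N8, N11, N12.
Excluding nodes already adjacent to N13 (N3, N4, N9, N12, N15), the co-parent-only contribution is {N1, N5, N6, N7, N8, N11}.

{N1, N5, N6, N7, N8, N11}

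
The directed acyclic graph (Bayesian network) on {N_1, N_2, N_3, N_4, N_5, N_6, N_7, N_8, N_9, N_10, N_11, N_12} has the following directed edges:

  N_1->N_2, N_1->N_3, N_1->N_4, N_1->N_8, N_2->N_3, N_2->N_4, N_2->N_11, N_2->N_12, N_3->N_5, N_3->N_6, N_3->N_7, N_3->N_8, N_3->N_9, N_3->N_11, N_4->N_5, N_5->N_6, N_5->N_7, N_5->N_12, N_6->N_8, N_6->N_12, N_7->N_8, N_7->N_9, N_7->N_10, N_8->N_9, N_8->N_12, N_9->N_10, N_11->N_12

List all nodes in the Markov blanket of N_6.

A node's Markov blanket = Pa ∪ Ch ∪ (parents of Ch other than the node itself).
N_6's parents: N_3, N_5.
N_6's children: N_8, N_12.
Parents of each child, excluding N_6:
  N_8: N_1, N_3, N_7
  N_12: N_2, N_5, N_8, N_11
Taking the union gives {N_1, N_2, N_3, N_5, N_7, N_8, N_11, N_12}.

{N_1, N_2, N_3, N_5, N_7, N_8, N_11, N_12}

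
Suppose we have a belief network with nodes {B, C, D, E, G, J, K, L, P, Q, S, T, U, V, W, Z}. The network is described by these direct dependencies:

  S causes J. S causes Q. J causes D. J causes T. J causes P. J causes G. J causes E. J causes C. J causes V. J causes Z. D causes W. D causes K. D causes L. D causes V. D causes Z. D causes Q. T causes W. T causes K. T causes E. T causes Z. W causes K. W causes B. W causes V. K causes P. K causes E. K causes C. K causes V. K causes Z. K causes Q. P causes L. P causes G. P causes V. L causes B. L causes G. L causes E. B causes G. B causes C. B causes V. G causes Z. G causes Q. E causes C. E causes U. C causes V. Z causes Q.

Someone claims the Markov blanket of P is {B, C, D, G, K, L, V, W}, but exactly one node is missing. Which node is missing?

Recall MB(v) = parents ∪ children ∪ spouses, where spouses are the other parents of v's children.
Parents of P: J, K.
Ch(P) = {G, L, V}.
Co-parents of P (other parents of its children):
  parents(L) \ {P} = {D}.
  parents(G) \ {P} = {B, J, L}.
  parents(V) \ {P} = {B, C, D, J, K, W}.
MB(P) = {B, C, D, G, J, K, L, V, W}.
Comparing with the claimed set, J is missing.

J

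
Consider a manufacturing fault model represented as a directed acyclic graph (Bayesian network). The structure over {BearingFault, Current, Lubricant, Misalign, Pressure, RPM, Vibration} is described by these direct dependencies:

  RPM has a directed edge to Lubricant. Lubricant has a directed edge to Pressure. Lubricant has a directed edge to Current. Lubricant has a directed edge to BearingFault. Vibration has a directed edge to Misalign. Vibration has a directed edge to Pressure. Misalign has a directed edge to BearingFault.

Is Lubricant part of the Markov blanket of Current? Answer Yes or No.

Lubricant is a parent of Current.
So Lubricant ∈ MB(Current).

Yes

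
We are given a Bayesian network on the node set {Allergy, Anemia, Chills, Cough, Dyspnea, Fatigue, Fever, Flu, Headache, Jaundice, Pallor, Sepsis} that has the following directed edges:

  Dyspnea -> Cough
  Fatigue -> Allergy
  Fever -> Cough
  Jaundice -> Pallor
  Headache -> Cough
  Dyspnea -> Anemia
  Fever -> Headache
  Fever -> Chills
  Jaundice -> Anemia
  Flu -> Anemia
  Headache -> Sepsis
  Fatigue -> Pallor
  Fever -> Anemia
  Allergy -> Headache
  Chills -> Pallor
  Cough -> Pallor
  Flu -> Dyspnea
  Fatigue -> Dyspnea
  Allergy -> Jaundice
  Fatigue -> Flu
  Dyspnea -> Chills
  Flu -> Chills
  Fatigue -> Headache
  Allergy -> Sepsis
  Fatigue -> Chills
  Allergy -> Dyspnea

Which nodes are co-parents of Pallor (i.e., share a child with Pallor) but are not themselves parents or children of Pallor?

Pallor has no children, so it has no co-parents. The set is empty.

{}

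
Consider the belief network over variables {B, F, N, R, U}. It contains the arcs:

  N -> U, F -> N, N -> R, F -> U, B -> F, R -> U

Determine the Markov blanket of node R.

{F, N, U}

Ch(R) = {U}.
Parents of R: N.
Co-parents of R (other parents of its children):
  U: F, N
So the Markov blanket of R is {F, N, U}.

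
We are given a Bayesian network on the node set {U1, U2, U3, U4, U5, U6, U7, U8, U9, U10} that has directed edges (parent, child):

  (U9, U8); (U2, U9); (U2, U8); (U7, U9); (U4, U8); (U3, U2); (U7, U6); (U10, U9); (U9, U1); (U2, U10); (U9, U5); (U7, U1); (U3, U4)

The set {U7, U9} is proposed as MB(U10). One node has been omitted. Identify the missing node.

The Markov blanket of a node is its parents, its children, and the other parents of its children.
Ch(U10) = {U9}.
Pa(U10) = {U2}.
Other parents of U10's children:
  U9: U2, U7
MB(U10) = {U2, U7, U9}.
Comparing with the claimed set, U2 is missing.

U2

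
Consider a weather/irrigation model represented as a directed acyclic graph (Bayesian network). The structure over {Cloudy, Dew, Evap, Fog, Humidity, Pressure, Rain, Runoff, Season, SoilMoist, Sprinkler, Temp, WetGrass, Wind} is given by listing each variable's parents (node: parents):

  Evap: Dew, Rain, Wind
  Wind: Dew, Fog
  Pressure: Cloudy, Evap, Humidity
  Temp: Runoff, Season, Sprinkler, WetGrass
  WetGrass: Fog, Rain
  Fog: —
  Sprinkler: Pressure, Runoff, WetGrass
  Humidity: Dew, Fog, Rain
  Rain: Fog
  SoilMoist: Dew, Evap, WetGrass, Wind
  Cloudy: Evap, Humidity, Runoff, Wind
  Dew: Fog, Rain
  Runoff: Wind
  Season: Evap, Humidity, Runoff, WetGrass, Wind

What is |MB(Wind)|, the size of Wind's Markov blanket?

Wind has children Cloudy, Evap, Runoff, Season, SoilMoist.
Parents of Wind: Dew, Fog.
Co-parents of Wind (other parents of its children):
  Runoff: —
  Evap: Dew, Rain
  Season: Evap, Humidity, Runoff, WetGrass
  Cloudy: Evap, Humidity, Runoff
  SoilMoist: Dew, Evap, WetGrass
MB(Wind) = {Cloudy, Dew, Evap, Fog, Humidity, Rain, Runoff, Season, SoilMoist, WetGrass}, which has 10 nodes.

10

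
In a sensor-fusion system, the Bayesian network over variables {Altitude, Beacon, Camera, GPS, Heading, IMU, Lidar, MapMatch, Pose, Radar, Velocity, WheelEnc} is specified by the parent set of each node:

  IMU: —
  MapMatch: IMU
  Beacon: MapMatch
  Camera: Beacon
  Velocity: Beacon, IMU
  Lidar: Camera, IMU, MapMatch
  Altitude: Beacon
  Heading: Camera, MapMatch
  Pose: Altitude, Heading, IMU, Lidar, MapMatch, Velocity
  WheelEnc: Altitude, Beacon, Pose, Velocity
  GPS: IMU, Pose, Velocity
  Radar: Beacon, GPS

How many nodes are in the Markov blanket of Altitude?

8

Recall MB(v) = parents ∪ children ∪ spouses, where spouses are the other parents of v's children.
Altitude's children: Pose, WheelEnc.
Parents of Altitude: Beacon.
Co-parents of Altitude (other parents of its children):
  Pose: Heading, IMU, Lidar, MapMatch, Velocity
  WheelEnc: Beacon, Pose, Velocity
MB(Altitude) = {Beacon, Heading, IMU, Lidar, MapMatch, Pose, Velocity, WheelEnc}, which has 8 nodes.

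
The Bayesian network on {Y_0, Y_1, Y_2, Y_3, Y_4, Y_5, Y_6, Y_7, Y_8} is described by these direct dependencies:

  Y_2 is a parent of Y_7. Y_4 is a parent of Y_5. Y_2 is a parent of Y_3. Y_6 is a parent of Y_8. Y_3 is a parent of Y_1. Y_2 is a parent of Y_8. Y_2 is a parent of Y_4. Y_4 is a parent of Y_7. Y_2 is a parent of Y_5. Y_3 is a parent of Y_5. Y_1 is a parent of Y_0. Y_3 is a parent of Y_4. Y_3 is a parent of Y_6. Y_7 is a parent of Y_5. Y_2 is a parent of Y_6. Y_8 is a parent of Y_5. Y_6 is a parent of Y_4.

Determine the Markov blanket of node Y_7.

Children of Y_7: Y_5.
Parents of Y_7: Y_2, Y_4.
Co-parents of Y_7 (other parents of its children):
  parents(Y_5) \ {Y_7} = {Y_2, Y_3, Y_4, Y_8}.
So the Markov blanket of Y_7 is {Y_2, Y_3, Y_4, Y_5, Y_8}.

{Y_2, Y_3, Y_4, Y_5, Y_8}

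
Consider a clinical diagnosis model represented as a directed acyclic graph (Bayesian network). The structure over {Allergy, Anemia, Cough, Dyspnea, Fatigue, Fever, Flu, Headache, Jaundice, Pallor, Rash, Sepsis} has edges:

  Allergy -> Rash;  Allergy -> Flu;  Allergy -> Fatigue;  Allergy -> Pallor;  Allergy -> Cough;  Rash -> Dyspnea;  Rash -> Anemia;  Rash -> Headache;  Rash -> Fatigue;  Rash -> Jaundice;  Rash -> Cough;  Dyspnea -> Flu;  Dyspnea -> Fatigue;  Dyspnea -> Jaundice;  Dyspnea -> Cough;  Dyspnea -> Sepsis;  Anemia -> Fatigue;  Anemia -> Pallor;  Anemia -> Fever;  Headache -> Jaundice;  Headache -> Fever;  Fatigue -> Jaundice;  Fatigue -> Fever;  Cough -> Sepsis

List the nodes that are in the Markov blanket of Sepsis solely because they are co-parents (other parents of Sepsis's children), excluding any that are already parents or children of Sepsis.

{}

Sepsis has no children, so it has no co-parents. The set is empty.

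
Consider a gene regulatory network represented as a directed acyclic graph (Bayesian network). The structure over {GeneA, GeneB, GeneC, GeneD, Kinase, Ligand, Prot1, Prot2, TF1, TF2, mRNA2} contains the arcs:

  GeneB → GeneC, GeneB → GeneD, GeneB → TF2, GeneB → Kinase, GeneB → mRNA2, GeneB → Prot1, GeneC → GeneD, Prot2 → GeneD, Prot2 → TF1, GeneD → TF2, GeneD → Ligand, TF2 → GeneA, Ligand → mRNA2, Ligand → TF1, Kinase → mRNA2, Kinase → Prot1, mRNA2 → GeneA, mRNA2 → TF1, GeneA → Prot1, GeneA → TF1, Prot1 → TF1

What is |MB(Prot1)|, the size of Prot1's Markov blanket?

7

By definition, MB(Prot1) is built from Prot1's parents, Prot1's children, and the co-parents of Prot1.
Ch(Prot1) = {TF1}.
Pa(Prot1) = {GeneA, GeneB, Kinase}.
Other parents of Prot1's children:
  parents(TF1) \ {Prot1} = {GeneA, Ligand, Prot2, mRNA2}.
MB(Prot1) = {GeneA, GeneB, Kinase, Ligand, Prot2, TF1, mRNA2}, which has 7 nodes.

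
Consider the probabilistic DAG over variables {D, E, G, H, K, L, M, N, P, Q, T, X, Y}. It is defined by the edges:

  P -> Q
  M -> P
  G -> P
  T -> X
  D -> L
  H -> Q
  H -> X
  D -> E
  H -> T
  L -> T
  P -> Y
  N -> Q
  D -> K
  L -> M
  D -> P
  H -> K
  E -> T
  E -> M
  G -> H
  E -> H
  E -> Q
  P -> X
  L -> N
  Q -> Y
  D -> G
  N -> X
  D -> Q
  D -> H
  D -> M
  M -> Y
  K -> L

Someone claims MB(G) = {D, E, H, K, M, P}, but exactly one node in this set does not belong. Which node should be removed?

By definition, MB(G) is built from G's parents, G's children, and the co-parents of G.
G has parent D.
G has children H, P.
Parents of each child, excluding G:
  H's other parents are D, E.
  parents(P) \ {G} = {D, M}.
MB(G) = {D, E, H, M, P}.
K is neither a parent, child, nor co-parent of G, so it does not belong.

K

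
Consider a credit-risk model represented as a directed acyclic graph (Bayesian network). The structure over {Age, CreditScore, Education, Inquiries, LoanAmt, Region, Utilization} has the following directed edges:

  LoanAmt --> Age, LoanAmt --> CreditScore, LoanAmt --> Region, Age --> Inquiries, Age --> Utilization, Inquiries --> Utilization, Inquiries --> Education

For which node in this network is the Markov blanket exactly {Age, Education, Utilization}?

Inquiries

The target node must have every member of {Age, Education, Utilization} as a parent, child, or co-parent, and no others.
Parents of Inquiries: Age; children: Education, Utilization; co-parents: Age.
These exactly cover the given set, so the node is Inquiries.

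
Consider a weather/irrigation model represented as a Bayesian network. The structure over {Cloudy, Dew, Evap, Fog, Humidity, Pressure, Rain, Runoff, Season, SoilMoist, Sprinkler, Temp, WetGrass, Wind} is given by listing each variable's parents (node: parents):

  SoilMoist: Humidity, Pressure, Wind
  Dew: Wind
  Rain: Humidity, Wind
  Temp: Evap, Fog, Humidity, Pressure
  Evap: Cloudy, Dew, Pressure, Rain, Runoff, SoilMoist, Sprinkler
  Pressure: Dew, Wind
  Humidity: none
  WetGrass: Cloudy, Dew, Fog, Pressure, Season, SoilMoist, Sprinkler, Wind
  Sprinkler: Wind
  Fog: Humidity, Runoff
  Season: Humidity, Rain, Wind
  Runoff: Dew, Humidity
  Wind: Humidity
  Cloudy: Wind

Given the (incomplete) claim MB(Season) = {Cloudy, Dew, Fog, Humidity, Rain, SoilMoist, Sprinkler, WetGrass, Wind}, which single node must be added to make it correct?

Pressure

Season's parents: Humidity, Rain, Wind.
Season's children: WetGrass.
Co-parents of Season (other parents of its children):
  WetGrass: Cloudy, Dew, Fog, Pressure, SoilMoist, Sprinkler, Wind
MB(Season) = {Cloudy, Dew, Fog, Humidity, Pressure, Rain, SoilMoist, Sprinkler, WetGrass, Wind}.
Comparing with the claimed set, Pressure is missing.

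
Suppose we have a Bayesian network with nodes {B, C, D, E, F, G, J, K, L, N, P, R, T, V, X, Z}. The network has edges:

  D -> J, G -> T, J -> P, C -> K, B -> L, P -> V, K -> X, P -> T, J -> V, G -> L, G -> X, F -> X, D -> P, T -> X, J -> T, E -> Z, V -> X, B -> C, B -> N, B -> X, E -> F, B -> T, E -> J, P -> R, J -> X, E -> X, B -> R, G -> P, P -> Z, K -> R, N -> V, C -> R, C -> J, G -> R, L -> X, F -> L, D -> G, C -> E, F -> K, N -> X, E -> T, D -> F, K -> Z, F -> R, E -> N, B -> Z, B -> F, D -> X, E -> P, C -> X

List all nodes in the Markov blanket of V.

{B, C, D, E, F, G, J, K, L, N, P, T, X}

By definition, MB(V) is built from V's parents, V's children, and the co-parents of V.
V's parents: J, N, P.
Children of V: X.
For each child, the remaining parents (spouses of V):
  X's other parents are B, C, D, E, F, G, J, K, L, N, T.
Taking the union gives {B, C, D, E, F, G, J, K, L, N, P, T, X}.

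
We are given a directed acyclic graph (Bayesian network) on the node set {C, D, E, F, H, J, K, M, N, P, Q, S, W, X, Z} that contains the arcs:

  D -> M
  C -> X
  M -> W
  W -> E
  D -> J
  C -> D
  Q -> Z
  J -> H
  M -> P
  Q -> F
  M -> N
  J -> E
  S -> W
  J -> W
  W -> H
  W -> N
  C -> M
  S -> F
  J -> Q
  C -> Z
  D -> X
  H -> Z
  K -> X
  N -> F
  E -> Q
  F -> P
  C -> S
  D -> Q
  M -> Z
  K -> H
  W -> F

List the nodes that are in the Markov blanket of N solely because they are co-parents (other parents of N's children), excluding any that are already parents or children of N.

Children of N: F.
  F: Q, S, W
Excluding nodes already adjacent to N (F, M, W), the co-parent-only contribution is {Q, S}.

{Q, S}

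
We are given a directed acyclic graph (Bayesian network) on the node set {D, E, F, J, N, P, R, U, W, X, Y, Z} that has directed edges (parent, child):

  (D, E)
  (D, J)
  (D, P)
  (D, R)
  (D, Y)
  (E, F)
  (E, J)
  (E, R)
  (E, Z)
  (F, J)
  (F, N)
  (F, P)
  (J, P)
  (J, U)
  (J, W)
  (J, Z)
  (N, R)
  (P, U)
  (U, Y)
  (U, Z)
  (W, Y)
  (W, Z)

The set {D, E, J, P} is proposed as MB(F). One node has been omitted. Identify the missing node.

Recall MB(v) = parents ∪ children ∪ spouses, where spouses are the other parents of v's children.
Parents of F: E.
Ch(F) = {J, N, P}.
Other parents of F's children:
  J: D, E
  N: —
  P: D, J
MB(F) = {D, E, J, N, P}.
Comparing with the claimed set, N is missing.

N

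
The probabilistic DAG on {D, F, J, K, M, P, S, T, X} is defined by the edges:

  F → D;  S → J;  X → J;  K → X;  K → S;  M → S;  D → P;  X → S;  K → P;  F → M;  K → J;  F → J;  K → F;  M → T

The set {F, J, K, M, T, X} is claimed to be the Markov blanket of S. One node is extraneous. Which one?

By definition, MB(S) is built from S's parents, S's children, and the co-parents of S.
Ch(S) = {J}.
S has parents K, M, X.
Parents of each child, excluding S:
  J's other parents are F, K, X.
MB(S) = {F, J, K, M, X}.
T is neither a parent, child, nor co-parent of S, so it does not belong.

T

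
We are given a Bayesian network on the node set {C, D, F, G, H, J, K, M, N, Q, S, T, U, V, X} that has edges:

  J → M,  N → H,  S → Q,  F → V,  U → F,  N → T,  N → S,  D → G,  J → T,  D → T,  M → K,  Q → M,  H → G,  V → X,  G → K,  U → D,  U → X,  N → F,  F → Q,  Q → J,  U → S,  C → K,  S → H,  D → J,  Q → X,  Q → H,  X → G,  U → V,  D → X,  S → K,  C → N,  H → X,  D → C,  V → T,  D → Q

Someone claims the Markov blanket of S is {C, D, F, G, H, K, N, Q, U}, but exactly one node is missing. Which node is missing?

M

The Markov blanket of a node is its parents, its children, and the other parents of its children.
Parents of S: N, U.
Children of S: H, K, Q.
Co-parents of S (other parents of its children):
  Q: D, F
  H: N, Q
  K: C, G, M
MB(S) = {C, D, F, G, H, K, M, N, Q, U}.
Comparing with the claimed set, M is missing.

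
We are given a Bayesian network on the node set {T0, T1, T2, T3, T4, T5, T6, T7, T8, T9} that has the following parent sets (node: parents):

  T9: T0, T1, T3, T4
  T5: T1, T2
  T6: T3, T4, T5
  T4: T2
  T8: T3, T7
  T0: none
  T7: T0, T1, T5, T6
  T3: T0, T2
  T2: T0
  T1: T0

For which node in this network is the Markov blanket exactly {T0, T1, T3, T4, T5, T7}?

The target node must have every member of {T0, T1, T3, T4, T5, T7} as a parent, child, or co-parent, and no others.
Parents of T6: T3, T4, T5; children: T7; co-parents: T0, T1, T5.
These exactly cover the given set, so the node is T6.

T6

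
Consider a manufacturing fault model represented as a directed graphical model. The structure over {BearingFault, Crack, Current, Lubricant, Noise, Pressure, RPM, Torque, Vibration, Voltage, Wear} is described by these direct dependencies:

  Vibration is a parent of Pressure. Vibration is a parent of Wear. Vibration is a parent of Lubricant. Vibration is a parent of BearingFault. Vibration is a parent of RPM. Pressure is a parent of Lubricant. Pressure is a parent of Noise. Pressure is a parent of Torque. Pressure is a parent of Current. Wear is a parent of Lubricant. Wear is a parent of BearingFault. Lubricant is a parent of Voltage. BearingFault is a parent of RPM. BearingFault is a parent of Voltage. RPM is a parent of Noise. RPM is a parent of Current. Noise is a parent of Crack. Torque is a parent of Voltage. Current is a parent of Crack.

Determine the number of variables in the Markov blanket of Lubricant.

By definition, MB(Lubricant) is built from Lubricant's parents, Lubricant's children, and the co-parents of Lubricant.
Lubricant has child Voltage.
Pa(Lubricant) = {Pressure, Vibration, Wear}.
Parents of each child, excluding Lubricant:
  Voltage also has parents BearingFault, Torque.
MB(Lubricant) = {BearingFault, Pressure, Torque, Vibration, Voltage, Wear}, which has 6 nodes.

6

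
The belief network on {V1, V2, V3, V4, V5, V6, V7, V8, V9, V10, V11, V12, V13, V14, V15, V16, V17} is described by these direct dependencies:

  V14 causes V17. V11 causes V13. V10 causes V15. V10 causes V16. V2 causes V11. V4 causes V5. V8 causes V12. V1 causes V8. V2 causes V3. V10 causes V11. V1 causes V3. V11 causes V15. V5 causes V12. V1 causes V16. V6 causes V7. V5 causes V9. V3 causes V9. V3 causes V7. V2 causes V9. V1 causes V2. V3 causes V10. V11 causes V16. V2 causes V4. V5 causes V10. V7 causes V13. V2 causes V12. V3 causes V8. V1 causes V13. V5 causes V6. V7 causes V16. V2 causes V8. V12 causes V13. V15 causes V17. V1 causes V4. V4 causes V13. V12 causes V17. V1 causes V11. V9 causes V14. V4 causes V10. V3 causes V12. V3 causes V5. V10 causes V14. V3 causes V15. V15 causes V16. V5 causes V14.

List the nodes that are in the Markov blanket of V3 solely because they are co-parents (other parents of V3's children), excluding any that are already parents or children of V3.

{V4, V6, V11}

Children of V3: V5, V7, V8, V9, V10, V12, V15.
  V5's other parent is V4.
  V7 also has parent V6.
  V8 also has parents V1, V2.
  V9 also has parents V2, V5.
  V10's other parents are V4, V5.
  V12's other parents are V2, V5, V8.
  parents(V15) \ {V3} = {V10, V11}.
Excluding nodes already adjacent to V3 (V1, V2, V5, V7, V8, V9, V10, V12, V15), the co-parent-only contribution is {V4, V6, V11}.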